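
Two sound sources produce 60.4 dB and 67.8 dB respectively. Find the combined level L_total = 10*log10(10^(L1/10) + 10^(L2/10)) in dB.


10^(60.4/10) = 1.09648e+06
10^(67.8/10) = 6.0256e+06
Sum = 1.09648e+06 + 6.0256e+06 = 7.12208e+06
L_total = 10*log10(7.12208e+06) = 68.526 dB


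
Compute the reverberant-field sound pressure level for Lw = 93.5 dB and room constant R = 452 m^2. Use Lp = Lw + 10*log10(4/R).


4/R = 4/452 = 0.00884956
Lp = 93.5 + 10*log10(0.00884956) = 72.969 dB


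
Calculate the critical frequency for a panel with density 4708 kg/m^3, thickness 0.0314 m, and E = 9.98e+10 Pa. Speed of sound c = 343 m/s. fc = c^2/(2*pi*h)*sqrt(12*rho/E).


12*rho/E = 12*4708/9.98e+10 = 5.66092e-07
sqrt(12*rho/E) = sqrt(5.66092e-07) = 0.000752391
c^2/(2*pi*h) = 343^2/(2*pi*0.0314) = 596319
fc = 596319 * 0.000752391 = 448.67 Hz


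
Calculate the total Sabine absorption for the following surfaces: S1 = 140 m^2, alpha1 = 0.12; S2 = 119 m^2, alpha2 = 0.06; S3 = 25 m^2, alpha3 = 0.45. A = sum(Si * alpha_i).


140 * 0.12 = 16.8
119 * 0.06 = 7.14
25 * 0.45 = 11.25
A_total = 16.8 + 7.14 + 11.25 = 35.19 m^2


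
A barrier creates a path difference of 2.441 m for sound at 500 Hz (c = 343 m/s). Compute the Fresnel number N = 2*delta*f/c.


N = 2*delta*f/c = 2*delta/lambda, where lambda = c/f
lambda = 343 / 500 = 0.686 m
N = 2 * 2.441 / 0.686 = 7.1166


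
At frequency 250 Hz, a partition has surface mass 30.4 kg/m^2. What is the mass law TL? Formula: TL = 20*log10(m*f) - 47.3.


m * f = 30.4 * 250 = 7600
20*log10(7600) = 77.6163 dB
TL = 77.6163 - 47.3 = 30.316 dB


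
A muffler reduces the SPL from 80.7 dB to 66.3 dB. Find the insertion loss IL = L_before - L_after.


Insertion loss = SPL without muffler - SPL with muffler
IL = 80.7 - 66.3 = 14.4 dB


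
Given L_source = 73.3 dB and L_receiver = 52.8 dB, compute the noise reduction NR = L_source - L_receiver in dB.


NR = L_source - L_receiver (difference between source and receiving room levels)
NR = 73.3 - 52.8 = 20.5 dB


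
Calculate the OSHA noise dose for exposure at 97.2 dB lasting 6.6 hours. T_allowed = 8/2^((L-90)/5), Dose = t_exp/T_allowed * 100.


T_allowed = 8 / 2^((97.2 - 90)/5) = 2.94854 hr
Dose = 6.6 / 2.94854 * 100 = 223.84 %


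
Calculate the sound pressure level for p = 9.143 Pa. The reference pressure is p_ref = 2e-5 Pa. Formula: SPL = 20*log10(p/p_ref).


p / p_ref = 9.143 / 2e-5 = 457150
SPL = 20 * log10(457150) = 113.2 dB


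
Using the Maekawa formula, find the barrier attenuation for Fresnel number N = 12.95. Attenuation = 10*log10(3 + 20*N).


3 + 20*N = 3 + 20*12.95 = 262
Att = 10*log10(262) = 24.183 dB


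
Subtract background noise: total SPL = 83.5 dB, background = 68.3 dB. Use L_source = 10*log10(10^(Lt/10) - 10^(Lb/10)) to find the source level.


10^(83.5/10) = 2.23872e+08
10^(68.3/10) = 6.76083e+06
Difference = 2.23872e+08 - 6.76083e+06 = 2.17111e+08
L_source = 10*log10(2.17111e+08) = 83.367 dB


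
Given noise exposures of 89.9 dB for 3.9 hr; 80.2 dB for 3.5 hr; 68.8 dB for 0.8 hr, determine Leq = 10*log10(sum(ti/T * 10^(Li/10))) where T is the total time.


T_total = 3.9 + 3.5 + 0.8 = 8.2 hr
(3.9/8.2) * 10^(89.9/10) = 4.64784e+08
(3.5/8.2) * 10^(80.2/10) = 4.46945e+07
(0.8/8.2) * 10^(68.8/10) = 740076
Sum = 4.64784e+08 + 4.46945e+07 + 740076 = 5.10219e+08
Leq = 10*log10(5.10219e+08) = 87.078 dB


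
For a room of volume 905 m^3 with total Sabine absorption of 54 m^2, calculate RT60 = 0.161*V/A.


RT60 = 0.161 * 905 / 54 = 2.6982 s


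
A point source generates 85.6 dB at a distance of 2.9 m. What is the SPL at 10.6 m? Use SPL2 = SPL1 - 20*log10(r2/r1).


r2/r1 = 10.6/2.9 = 3.65517
Correction = 20*log10(3.65517) = 11.2582 dB
SPL2 = 85.6 - 11.2582 = 74.342 dB


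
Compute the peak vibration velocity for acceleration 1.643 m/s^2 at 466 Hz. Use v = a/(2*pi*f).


omega = 2*pi*f = 2*pi*466 = 2927.96 rad/s
v = a / omega = 1.643 / 2927.96 = 0.00056114 m/s


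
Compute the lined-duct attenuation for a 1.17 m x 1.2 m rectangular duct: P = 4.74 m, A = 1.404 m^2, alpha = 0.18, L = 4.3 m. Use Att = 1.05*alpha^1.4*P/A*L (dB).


alpha^1.4 = 0.18^1.4 = 0.0906529
Attenuation rate = 1.05 * alpha^1.4 * P / A
= 1.05 * 0.0906529 * 4.74 / 1.404 = 0.321353 dB/m
Total Att = 0.321353 * 4.3 = 1.3818 dB


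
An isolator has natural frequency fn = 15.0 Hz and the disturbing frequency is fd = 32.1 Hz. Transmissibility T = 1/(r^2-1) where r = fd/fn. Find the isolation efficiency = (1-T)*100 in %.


r = 32.1 / 15.0 = 2.14
r^2 - 1 = 2.14^2 - 1 = 3.5796
T = 1/3.5796 = 0.279361
Efficiency = (1 - 0.279361)*100 = 72.064 %


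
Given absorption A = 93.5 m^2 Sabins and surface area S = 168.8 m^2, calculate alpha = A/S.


Absorption coefficient = absorbed power / incident power
alpha = A / S = 93.5 / 168.8 = 0.55391


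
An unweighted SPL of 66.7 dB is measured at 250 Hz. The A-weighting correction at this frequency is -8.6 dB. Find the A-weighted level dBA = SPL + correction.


A-weighting table: 250 Hz -> -8.6 dB correction
SPL_A = SPL + correction = 66.7 + (-8.6) = 58.1 dBA


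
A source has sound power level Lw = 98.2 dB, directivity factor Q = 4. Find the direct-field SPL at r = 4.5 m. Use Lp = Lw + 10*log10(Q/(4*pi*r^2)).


4*pi*r^2 = 4*pi*4.5^2 = 254.469 m^2
Q / (4*pi*r^2) = 4 / 254.469 = 0.015719
Lp = 98.2 + 10*log10(0.015719) = 80.164 dB


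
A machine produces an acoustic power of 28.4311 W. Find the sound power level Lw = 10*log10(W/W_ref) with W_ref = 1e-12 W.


W / W_ref = 28.4311 / 1e-12 = 2.84311e+13
Lw = 10 * log10(2.84311e+13) = 134.54 dB


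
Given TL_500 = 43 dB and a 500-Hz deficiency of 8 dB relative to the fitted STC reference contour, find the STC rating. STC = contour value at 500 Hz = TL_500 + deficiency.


By ASTM E413, STC = value of the fitted reference contour at 500 Hz.
Contour value at 500 Hz = TL_500 + deficiency = 43 + 8 = 51
STC = 51


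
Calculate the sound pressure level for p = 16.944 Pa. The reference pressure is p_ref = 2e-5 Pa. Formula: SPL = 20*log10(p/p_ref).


p / p_ref = 16.944 / 2e-5 = 847200
SPL = 20 * log10(847200) = 118.56 dB


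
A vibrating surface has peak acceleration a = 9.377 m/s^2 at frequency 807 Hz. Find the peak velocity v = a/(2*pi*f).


omega = 2*pi*f = 2*pi*807 = 5070.53 rad/s
v = a / omega = 9.377 / 5070.53 = 0.0018493 m/s


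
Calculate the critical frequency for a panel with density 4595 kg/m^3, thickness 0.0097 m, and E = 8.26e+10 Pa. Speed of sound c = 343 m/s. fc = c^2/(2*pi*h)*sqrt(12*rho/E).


12*rho/E = 12*4595/8.26e+10 = 6.67554e-07
sqrt(12*rho/E) = sqrt(6.67554e-07) = 0.00081704
c^2/(2*pi*h) = 343^2/(2*pi*0.0097) = 1.93035e+06
fc = 1.93035e+06 * 0.00081704 = 1577.2 Hz


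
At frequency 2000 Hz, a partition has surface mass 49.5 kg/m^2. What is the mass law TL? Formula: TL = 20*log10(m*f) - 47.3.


m * f = 49.5 * 2000 = 99000
20*log10(99000) = 99.9127 dB
TL = 99.9127 - 47.3 = 52.613 dB


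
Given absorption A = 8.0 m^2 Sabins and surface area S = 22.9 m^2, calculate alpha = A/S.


Absorption coefficient = absorbed power / incident power
alpha = A / S = 8.0 / 22.9 = 0.34934


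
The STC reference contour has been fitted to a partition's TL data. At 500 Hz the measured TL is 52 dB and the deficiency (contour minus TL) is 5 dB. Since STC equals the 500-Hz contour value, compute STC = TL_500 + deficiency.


By ASTM E413, STC = value of the fitted reference contour at 500 Hz.
Contour value at 500 Hz = TL_500 + deficiency = 52 + 5 = 57
STC = 57


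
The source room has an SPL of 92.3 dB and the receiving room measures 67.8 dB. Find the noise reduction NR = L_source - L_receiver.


NR = L_source - L_receiver (difference between source and receiving room levels)
NR = 92.3 - 67.8 = 24.5 dB


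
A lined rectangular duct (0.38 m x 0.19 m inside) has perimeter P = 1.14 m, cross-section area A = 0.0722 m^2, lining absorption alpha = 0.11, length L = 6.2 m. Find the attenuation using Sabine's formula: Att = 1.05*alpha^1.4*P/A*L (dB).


alpha^1.4 = 0.11^1.4 = 0.0454935
Attenuation rate = 1.05 * alpha^1.4 * P / A
= 1.05 * 0.0454935 * 1.14 / 0.0722 = 0.754234 dB/m
Total Att = 0.754234 * 6.2 = 4.6763 dB


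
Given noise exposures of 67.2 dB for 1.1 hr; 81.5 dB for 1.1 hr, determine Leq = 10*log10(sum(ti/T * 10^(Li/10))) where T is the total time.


T_total = 1.1 + 1.1 = 2.2 hr
(1.1/2.2) * 10^(67.2/10) = 2.62404e+06
(1.1/2.2) * 10^(81.5/10) = 7.06269e+07
Sum = 2.62404e+06 + 7.06269e+07 = 7.32509e+07
Leq = 10*log10(7.32509e+07) = 78.648 dB


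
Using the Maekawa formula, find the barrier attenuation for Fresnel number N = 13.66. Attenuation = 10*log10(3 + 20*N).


3 + 20*N = 3 + 20*13.66 = 276.2
Att = 10*log10(276.2) = 24.412 dB


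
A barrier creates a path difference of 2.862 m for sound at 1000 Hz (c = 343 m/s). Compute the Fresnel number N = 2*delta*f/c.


N = 2*delta*f/c = 2*delta/lambda, where lambda = c/f
lambda = 343 / 1000 = 0.343 m
N = 2 * 2.862 / 0.343 = 16.688


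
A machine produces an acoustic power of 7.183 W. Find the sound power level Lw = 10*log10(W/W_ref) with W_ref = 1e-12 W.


W / W_ref = 7.183 / 1e-12 = 7.183e+12
Lw = 10 * log10(7.183e+12) = 128.56 dB


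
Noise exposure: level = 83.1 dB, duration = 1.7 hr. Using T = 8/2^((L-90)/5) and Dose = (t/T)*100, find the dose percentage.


T_allowed = 8 / 2^((83.1 - 90)/5) = 20.8215 hr
Dose = 1.7 / 20.8215 * 100 = 8.1646 %


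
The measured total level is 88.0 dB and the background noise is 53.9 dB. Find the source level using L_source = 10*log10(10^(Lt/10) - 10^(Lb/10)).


10^(88.0/10) = 6.30957e+08
10^(53.9/10) = 245471
Difference = 6.30957e+08 - 245471 = 6.30712e+08
L_source = 10*log10(6.30712e+08) = 87.998 dB


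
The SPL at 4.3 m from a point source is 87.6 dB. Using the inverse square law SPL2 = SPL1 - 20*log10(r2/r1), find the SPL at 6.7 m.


r2/r1 = 6.7/4.3 = 1.55814
Correction = 20*log10(1.55814) = 3.85213 dB
SPL2 = 87.6 - 3.85213 = 83.748 dB


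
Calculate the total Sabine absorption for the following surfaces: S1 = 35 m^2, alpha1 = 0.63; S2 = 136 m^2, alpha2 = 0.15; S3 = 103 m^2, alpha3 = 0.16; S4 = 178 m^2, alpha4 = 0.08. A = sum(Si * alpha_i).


35 * 0.63 = 22.05
136 * 0.15 = 20.4
103 * 0.16 = 16.48
178 * 0.08 = 14.24
A_total = 22.05 + 20.4 + 16.48 + 14.24 = 73.17 m^2


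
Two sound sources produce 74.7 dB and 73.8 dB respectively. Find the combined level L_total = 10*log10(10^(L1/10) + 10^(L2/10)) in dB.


10^(74.7/10) = 2.95121e+07
10^(73.8/10) = 2.39883e+07
Sum = 2.95121e+07 + 2.39883e+07 = 5.35004e+07
L_total = 10*log10(5.35004e+07) = 77.284 dB


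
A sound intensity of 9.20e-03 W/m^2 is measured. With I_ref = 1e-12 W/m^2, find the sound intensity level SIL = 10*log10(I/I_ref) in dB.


I / I_ref = 9.20e-03 / 1e-12 = 9.2e+09
SIL = 10 * log10(9.2e+09) = 99.638 dB


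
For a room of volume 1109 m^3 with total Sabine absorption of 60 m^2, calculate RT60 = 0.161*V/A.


RT60 = 0.161 * 1109 / 60 = 2.9758 s


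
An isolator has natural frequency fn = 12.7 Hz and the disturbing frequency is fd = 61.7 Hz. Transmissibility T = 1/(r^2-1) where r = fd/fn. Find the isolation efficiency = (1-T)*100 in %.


r = 61.7 / 12.7 = 4.85827
r^2 - 1 = 4.85827^2 - 1 = 22.6028
T = 1/22.6028 = 0.0442423
Efficiency = (1 - 0.0442423)*100 = 95.576 %


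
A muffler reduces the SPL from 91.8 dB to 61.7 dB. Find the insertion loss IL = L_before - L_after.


Insertion loss = SPL without muffler - SPL with muffler
IL = 91.8 - 61.7 = 30.1 dB


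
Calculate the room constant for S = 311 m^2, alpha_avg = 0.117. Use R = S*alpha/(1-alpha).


R = 311 * 0.117 / (1 - 0.117) = 41.208 m^2


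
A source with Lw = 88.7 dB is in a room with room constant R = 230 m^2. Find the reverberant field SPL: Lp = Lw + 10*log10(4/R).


4/R = 4/230 = 0.0173913
Lp = 88.7 + 10*log10(0.0173913) = 71.103 dB


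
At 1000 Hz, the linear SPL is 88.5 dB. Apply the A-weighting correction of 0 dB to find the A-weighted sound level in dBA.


A-weighting table: 1000 Hz -> 0 dB correction
SPL_A = SPL + correction = 88.5 + (0) = 88.5 dBA


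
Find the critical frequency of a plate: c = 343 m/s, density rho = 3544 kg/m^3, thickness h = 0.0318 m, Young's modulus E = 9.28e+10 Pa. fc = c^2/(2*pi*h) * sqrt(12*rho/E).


12*rho/E = 12*3544/9.28e+10 = 4.58276e-07
sqrt(12*rho/E) = sqrt(4.58276e-07) = 0.000676961
c^2/(2*pi*h) = 343^2/(2*pi*0.0318) = 588818
fc = 588818 * 0.000676961 = 398.61 Hz


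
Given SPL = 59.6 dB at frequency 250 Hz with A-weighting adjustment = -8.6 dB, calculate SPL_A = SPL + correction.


A-weighting table: 250 Hz -> -8.6 dB correction
SPL_A = SPL + correction = 59.6 + (-8.6) = 51 dBA


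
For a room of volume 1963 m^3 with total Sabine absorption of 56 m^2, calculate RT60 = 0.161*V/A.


RT60 = 0.161 * 1963 / 56 = 5.6436 s


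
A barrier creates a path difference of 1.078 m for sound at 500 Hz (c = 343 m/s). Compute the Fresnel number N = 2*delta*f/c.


N = 2*delta*f/c = 2*delta/lambda, where lambda = c/f
lambda = 343 / 500 = 0.686 m
N = 2 * 1.078 / 0.686 = 3.1429


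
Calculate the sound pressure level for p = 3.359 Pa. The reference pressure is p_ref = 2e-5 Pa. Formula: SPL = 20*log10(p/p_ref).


p / p_ref = 3.359 / 2e-5 = 167950
SPL = 20 * log10(167950) = 104.5 dB


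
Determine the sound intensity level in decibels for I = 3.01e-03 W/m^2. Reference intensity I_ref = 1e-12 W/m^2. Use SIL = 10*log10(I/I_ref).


I / I_ref = 3.01e-03 / 1e-12 = 3.01e+09
SIL = 10 * log10(3.01e+09) = 94.786 dB


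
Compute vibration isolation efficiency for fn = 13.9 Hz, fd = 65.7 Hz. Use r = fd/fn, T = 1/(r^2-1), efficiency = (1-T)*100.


r = 65.7 / 13.9 = 4.72662
r^2 - 1 = 4.72662^2 - 1 = 21.3409
T = 1/21.3409 = 0.0468584
Efficiency = (1 - 0.0468584)*100 = 95.314 %


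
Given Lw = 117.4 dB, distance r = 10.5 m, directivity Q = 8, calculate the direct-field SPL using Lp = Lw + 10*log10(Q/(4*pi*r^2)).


4*pi*r^2 = 4*pi*10.5^2 = 1385.44 m^2
Q / (4*pi*r^2) = 8 / 1385.44 = 0.00577434
Lp = 117.4 + 10*log10(0.00577434) = 95.015 dB


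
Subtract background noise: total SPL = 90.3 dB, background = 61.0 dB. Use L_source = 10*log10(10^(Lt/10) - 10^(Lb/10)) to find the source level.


10^(90.3/10) = 1.07152e+09
10^(61.0/10) = 1.25893e+06
Difference = 1.07152e+09 - 1.25893e+06 = 1.07026e+09
L_source = 10*log10(1.07026e+09) = 90.295 dB


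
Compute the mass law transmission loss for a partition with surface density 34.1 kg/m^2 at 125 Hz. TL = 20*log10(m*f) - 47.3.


m * f = 34.1 * 125 = 4262.5
20*log10(4262.5) = 72.5933 dB
TL = 72.5933 - 47.3 = 25.293 dB


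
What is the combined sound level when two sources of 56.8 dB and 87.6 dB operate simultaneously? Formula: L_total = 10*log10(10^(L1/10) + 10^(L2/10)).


10^(56.8/10) = 478630
10^(87.6/10) = 5.7544e+08
Sum = 478630 + 5.7544e+08 = 5.75919e+08
L_total = 10*log10(5.75919e+08) = 87.604 dB


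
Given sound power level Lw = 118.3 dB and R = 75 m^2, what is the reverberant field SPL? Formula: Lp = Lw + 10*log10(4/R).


4/R = 4/75 = 0.0533333
Lp = 118.3 + 10*log10(0.0533333) = 105.57 dB


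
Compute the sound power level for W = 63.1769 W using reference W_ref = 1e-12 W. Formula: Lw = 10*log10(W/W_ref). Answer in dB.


W / W_ref = 63.1769 / 1e-12 = 6.31769e+13
Lw = 10 * log10(6.31769e+13) = 138.01 dB


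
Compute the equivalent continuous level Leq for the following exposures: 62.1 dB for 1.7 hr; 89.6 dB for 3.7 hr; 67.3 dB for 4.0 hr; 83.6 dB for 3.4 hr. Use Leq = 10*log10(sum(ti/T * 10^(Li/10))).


T_total = 1.7 + 3.7 + 4.0 + 3.4 = 12.8 hr
(1.7/12.8) * 10^(62.1/10) = 215397
(3.7/12.8) * 10^(89.6/10) = 2.63628e+08
(4.0/12.8) * 10^(67.3/10) = 1.67822e+06
(3.4/12.8) * 10^(83.6/10) = 6.08512e+07
Sum = 215397 + 2.63628e+08 + 1.67822e+06 + 6.08512e+07 = 3.26373e+08
Leq = 10*log10(3.26373e+08) = 85.137 dB


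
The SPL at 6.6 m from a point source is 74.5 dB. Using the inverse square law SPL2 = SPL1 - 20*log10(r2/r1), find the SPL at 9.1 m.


r2/r1 = 9.1/6.6 = 1.37879
Correction = 20*log10(1.37879) = 2.78996 dB
SPL2 = 74.5 - 2.78996 = 71.71 dB


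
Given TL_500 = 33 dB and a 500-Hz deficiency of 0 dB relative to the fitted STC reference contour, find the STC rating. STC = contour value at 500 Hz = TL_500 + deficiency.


By ASTM E413, STC = value of the fitted reference contour at 500 Hz.
Contour value at 500 Hz = TL_500 + deficiency = 33 + 0 = 33
STC = 33


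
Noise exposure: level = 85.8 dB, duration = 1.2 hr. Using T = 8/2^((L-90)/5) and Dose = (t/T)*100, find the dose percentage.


T_allowed = 8 / 2^((85.8 - 90)/5) = 14.3204 hr
Dose = 1.2 / 14.3204 * 100 = 8.3797 %


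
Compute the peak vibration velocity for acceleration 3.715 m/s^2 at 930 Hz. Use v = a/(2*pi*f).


omega = 2*pi*f = 2*pi*930 = 5843.36 rad/s
v = a / omega = 3.715 / 5843.36 = 0.00063576 m/s


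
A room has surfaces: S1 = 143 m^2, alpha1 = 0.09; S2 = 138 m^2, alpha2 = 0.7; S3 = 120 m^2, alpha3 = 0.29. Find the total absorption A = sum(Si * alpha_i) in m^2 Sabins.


143 * 0.09 = 12.87
138 * 0.7 = 96.6
120 * 0.29 = 34.8
A_total = 12.87 + 96.6 + 34.8 = 144.27 m^2


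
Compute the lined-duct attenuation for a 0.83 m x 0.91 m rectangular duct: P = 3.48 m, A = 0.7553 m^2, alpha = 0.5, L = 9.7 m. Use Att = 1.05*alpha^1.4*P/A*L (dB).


alpha^1.4 = 0.5^1.4 = 0.378929
Attenuation rate = 1.05 * alpha^1.4 * P / A
= 1.05 * 0.378929 * 3.48 / 0.7553 = 1.83319 dB/m
Total Att = 1.83319 * 9.7 = 17.782 dB


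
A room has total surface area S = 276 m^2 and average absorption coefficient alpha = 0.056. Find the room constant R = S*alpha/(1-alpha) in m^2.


R = 276 * 0.056 / (1 - 0.056) = 16.373 m^2


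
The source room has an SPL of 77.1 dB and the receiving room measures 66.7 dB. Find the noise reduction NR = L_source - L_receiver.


NR = L_source - L_receiver (difference between source and receiving room levels)
NR = 77.1 - 66.7 = 10.4 dB


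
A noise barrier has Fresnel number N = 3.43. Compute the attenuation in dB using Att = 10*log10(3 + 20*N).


3 + 20*N = 3 + 20*3.43 = 71.6
Att = 10*log10(71.6) = 18.549 dB


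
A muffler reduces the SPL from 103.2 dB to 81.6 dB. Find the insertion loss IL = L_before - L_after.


Insertion loss = SPL without muffler - SPL with muffler
IL = 103.2 - 81.6 = 21.6 dB


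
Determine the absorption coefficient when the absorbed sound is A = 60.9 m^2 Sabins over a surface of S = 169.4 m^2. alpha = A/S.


Absorption coefficient = absorbed power / incident power
alpha = A / S = 60.9 / 169.4 = 0.3595


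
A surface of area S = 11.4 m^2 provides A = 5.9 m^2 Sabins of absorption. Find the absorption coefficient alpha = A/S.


Absorption coefficient = absorbed power / incident power
alpha = A / S = 5.9 / 11.4 = 0.51754


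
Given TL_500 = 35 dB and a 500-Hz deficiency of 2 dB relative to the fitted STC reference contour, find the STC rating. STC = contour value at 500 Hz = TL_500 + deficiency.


By ASTM E413, STC = value of the fitted reference contour at 500 Hz.
Contour value at 500 Hz = TL_500 + deficiency = 35 + 2 = 37
STC = 37


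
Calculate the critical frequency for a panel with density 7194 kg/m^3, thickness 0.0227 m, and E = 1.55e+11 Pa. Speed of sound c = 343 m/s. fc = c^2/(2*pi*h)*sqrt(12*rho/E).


12*rho/E = 12*7194/1.55e+11 = 5.56955e-07
sqrt(12*rho/E) = sqrt(5.56955e-07) = 0.000746294
c^2/(2*pi*h) = 343^2/(2*pi*0.0227) = 824864
fc = 824864 * 0.000746294 = 615.59 Hz


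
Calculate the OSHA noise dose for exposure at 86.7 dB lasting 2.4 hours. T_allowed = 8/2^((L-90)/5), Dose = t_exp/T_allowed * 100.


T_allowed = 8 / 2^((86.7 - 90)/5) = 12.6407 hr
Dose = 2.4 / 12.6407 * 100 = 18.986 %


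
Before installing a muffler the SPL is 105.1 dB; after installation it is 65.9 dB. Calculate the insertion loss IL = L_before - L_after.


Insertion loss = SPL without muffler - SPL with muffler
IL = 105.1 - 65.9 = 39.2 dB


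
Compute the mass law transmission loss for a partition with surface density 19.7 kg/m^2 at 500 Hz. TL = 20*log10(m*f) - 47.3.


m * f = 19.7 * 500 = 9850
20*log10(9850) = 79.8687 dB
TL = 79.8687 - 47.3 = 32.569 dB


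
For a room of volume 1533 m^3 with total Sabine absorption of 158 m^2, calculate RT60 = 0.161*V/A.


RT60 = 0.161 * 1533 / 158 = 1.5621 s


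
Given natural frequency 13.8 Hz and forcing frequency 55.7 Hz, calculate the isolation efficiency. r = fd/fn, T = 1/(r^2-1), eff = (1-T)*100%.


r = 55.7 / 13.8 = 4.03623
r^2 - 1 = 4.03623^2 - 1 = 15.2912
T = 1/15.2912 = 0.0653971
Efficiency = (1 - 0.0653971)*100 = 93.46 %


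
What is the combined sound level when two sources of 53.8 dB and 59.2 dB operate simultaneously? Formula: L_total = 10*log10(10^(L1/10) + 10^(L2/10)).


10^(53.8/10) = 239883
10^(59.2/10) = 831764
Sum = 239883 + 831764 = 1.07165e+06
L_total = 10*log10(1.07165e+06) = 60.301 dB


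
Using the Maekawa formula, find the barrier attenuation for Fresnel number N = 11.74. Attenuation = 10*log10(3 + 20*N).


3 + 20*N = 3 + 20*11.74 = 237.8
Att = 10*log10(237.8) = 23.762 dB


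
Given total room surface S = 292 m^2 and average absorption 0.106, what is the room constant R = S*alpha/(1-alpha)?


R = 292 * 0.106 / (1 - 0.106) = 34.622 m^2


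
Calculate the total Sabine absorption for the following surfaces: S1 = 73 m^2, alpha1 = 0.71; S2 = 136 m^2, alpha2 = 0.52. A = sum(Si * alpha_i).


73 * 0.71 = 51.83
136 * 0.52 = 70.72
A_total = 51.83 + 70.72 = 122.55 m^2


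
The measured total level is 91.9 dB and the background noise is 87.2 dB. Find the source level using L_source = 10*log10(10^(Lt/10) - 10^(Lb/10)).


10^(91.9/10) = 1.54882e+09
10^(87.2/10) = 5.24807e+08
Difference = 1.54882e+09 - 5.24807e+08 = 1.02401e+09
L_source = 10*log10(1.02401e+09) = 90.103 dB


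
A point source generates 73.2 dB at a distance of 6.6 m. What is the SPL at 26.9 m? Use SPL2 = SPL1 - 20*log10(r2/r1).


r2/r1 = 26.9/6.6 = 4.07576
Correction = 20*log10(4.07576) = 12.2042 dB
SPL2 = 73.2 - 12.2042 = 60.996 dB


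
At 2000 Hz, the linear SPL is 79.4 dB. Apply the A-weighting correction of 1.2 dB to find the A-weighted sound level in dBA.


A-weighting table: 2000 Hz -> 1.2 dB correction
SPL_A = SPL + correction = 79.4 + (1.2) = 80.6 dBA


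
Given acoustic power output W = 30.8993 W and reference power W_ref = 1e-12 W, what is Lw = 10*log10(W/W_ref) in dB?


W / W_ref = 30.8993 / 1e-12 = 3.08993e+13
Lw = 10 * log10(3.08993e+13) = 134.9 dB


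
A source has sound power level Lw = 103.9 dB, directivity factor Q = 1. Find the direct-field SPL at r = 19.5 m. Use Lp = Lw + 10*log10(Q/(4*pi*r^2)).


4*pi*r^2 = 4*pi*19.5^2 = 4778.36 m^2
Q / (4*pi*r^2) = 1 / 4778.36 = 0.000209277
Lp = 103.9 + 10*log10(0.000209277) = 67.107 dB


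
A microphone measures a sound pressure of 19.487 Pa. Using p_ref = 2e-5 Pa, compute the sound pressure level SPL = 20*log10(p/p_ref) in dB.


p / p_ref = 19.487 / 2e-5 = 974350
SPL = 20 * log10(974350) = 119.77 dB


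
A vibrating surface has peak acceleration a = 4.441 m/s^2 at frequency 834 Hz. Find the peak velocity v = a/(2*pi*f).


omega = 2*pi*f = 2*pi*834 = 5240.18 rad/s
v = a / omega = 4.441 / 5240.18 = 0.00084749 m/s


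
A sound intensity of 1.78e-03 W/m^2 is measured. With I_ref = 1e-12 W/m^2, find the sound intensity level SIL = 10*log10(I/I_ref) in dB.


I / I_ref = 1.78e-03 / 1e-12 = 1.78e+09
SIL = 10 * log10(1.78e+09) = 92.504 dB


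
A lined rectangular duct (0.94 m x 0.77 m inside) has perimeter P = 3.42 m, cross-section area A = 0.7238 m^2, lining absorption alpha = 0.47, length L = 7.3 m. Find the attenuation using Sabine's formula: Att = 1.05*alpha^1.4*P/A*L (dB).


alpha^1.4 = 0.47^1.4 = 0.347486
Attenuation rate = 1.05 * alpha^1.4 * P / A
= 1.05 * 0.347486 * 3.42 / 0.7238 = 1.72399 dB/m
Total Att = 1.72399 * 7.3 = 12.585 dB


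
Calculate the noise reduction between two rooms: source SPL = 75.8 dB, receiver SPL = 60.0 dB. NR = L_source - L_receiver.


NR = L_source - L_receiver (difference between source and receiving room levels)
NR = 75.8 - 60.0 = 15.8 dB


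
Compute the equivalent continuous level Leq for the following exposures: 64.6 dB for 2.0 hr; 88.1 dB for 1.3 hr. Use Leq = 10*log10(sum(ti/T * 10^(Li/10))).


T_total = 2.0 + 1.3 = 3.3 hr
(2.0/3.3) * 10^(64.6/10) = 1.7479e+06
(1.3/3.3) * 10^(88.1/10) = 2.54349e+08
Sum = 1.7479e+06 + 2.54349e+08 = 2.56097e+08
Leq = 10*log10(2.56097e+08) = 84.084 dB


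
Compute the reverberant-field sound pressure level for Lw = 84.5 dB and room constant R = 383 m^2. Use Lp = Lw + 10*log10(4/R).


4/R = 4/383 = 0.0104439
Lp = 84.5 + 10*log10(0.0104439) = 64.689 dB


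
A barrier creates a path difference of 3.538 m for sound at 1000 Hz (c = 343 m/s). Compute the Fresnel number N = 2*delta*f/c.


N = 2*delta*f/c = 2*delta/lambda, where lambda = c/f
lambda = 343 / 1000 = 0.343 m
N = 2 * 3.538 / 0.343 = 20.63


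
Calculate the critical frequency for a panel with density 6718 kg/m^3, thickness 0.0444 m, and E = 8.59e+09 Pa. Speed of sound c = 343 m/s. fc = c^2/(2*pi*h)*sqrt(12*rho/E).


12*rho/E = 12*6718/8.59e+09 = 9.38487e-06
sqrt(12*rho/E) = sqrt(9.38487e-06) = 0.00306347
c^2/(2*pi*h) = 343^2/(2*pi*0.0444) = 421721
fc = 421721 * 0.00306347 = 1291.9 Hz


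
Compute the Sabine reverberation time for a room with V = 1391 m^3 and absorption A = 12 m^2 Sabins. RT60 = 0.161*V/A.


RT60 = 0.161 * 1391 / 12 = 18.663 s


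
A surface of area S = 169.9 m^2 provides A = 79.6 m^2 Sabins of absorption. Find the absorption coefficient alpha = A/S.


Absorption coefficient = absorbed power / incident power
alpha = A / S = 79.6 / 169.9 = 0.46851


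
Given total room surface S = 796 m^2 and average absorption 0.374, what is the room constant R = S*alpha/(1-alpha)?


R = 796 * 0.374 / (1 - 0.374) = 475.57 m^2


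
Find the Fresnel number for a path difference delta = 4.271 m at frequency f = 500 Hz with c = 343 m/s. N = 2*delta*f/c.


N = 2*delta*f/c = 2*delta/lambda, where lambda = c/f
lambda = 343 / 500 = 0.686 m
N = 2 * 4.271 / 0.686 = 12.452


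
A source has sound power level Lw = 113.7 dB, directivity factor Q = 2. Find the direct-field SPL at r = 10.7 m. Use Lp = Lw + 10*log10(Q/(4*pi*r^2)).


4*pi*r^2 = 4*pi*10.7^2 = 1438.72 m^2
Q / (4*pi*r^2) = 2 / 1438.72 = 0.00139012
Lp = 113.7 + 10*log10(0.00139012) = 85.131 dB


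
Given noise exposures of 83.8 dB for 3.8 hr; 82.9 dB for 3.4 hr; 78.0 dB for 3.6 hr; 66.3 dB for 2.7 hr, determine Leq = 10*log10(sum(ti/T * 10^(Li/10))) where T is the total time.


T_total = 3.8 + 3.4 + 3.6 + 2.7 = 13.5 hr
(3.8/13.5) * 10^(83.8/10) = 6.75227e+07
(3.4/13.5) * 10^(82.9/10) = 4.91072e+07
(3.6/13.5) * 10^(78.0/10) = 1.68255e+07
(2.7/13.5) * 10^(66.3/10) = 853159
Sum = 6.75227e+07 + 4.91072e+07 + 1.68255e+07 + 853159 = 1.34309e+08
Leq = 10*log10(1.34309e+08) = 81.281 dB


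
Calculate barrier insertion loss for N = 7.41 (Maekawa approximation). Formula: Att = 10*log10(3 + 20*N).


3 + 20*N = 3 + 20*7.41 = 151.2
Att = 10*log10(151.2) = 21.796 dB


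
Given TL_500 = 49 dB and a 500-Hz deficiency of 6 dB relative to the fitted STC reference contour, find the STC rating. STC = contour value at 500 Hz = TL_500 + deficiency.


By ASTM E413, STC = value of the fitted reference contour at 500 Hz.
Contour value at 500 Hz = TL_500 + deficiency = 49 + 6 = 55
STC = 55


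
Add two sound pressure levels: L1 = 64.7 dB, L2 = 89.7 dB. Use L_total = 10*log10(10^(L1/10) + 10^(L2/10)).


10^(64.7/10) = 2.95121e+06
10^(89.7/10) = 9.33254e+08
Sum = 2.95121e+06 + 9.33254e+08 = 9.36205e+08
L_total = 10*log10(9.36205e+08) = 89.714 dB


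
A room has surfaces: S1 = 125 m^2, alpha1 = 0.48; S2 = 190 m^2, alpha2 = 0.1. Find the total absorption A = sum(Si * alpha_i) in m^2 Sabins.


125 * 0.48 = 60
190 * 0.1 = 19
A_total = 60 + 19 = 79 m^2


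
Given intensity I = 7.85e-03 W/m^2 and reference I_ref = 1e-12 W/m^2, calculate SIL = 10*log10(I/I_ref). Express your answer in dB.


I / I_ref = 7.85e-03 / 1e-12 = 7.85e+09
SIL = 10 * log10(7.85e+09) = 98.949 dB


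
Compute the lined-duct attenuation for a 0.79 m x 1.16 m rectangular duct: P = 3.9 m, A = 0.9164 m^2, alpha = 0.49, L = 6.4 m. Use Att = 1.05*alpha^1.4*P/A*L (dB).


alpha^1.4 = 0.49^1.4 = 0.368362
Attenuation rate = 1.05 * alpha^1.4 * P / A
= 1.05 * 0.368362 * 3.9 / 0.9164 = 1.64605 dB/m
Total Att = 1.64605 * 6.4 = 10.535 dB


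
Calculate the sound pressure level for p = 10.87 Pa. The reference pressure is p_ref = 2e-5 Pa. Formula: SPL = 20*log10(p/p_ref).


p / p_ref = 10.87 / 2e-5 = 543500
SPL = 20 * log10(543500) = 114.7 dB


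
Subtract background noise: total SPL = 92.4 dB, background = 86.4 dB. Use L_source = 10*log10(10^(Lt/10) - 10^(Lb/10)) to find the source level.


10^(92.4/10) = 1.7378e+09
10^(86.4/10) = 4.36516e+08
Difference = 1.7378e+09 - 4.36516e+08 = 1.30128e+09
L_source = 10*log10(1.30128e+09) = 91.144 dB


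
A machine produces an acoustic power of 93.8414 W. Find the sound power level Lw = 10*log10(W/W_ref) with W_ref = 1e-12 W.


W / W_ref = 93.8414 / 1e-12 = 9.38414e+13
Lw = 10 * log10(9.38414e+13) = 139.72 dB


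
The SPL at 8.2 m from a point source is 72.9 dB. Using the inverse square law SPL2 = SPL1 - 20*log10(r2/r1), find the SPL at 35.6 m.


r2/r1 = 35.6/8.2 = 4.34146
Correction = 20*log10(4.34146) = 12.7527 dB
SPL2 = 72.9 - 12.7527 = 60.147 dB


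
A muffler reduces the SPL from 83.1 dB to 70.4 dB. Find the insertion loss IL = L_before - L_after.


Insertion loss = SPL without muffler - SPL with muffler
IL = 83.1 - 70.4 = 12.7 dB


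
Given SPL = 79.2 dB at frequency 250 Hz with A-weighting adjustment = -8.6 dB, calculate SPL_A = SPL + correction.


A-weighting table: 250 Hz -> -8.6 dB correction
SPL_A = SPL + correction = 79.2 + (-8.6) = 70.6 dBA


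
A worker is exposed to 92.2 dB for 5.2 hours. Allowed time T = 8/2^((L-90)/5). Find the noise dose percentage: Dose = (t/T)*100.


T_allowed = 8 / 2^((92.2 - 90)/5) = 5.89708 hr
Dose = 5.2 / 5.89708 * 100 = 88.179 %


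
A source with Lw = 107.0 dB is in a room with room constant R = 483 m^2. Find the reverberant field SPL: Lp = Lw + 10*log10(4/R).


4/R = 4/483 = 0.00828157
Lp = 107.0 + 10*log10(0.00828157) = 86.181 dB


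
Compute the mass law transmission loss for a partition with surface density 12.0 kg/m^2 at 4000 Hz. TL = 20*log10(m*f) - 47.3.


m * f = 12.0 * 4000 = 48000
20*log10(48000) = 93.6248 dB
TL = 93.6248 - 47.3 = 46.325 dB


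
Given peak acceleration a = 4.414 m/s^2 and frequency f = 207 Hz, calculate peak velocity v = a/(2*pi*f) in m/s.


omega = 2*pi*f = 2*pi*207 = 1300.62 rad/s
v = a / omega = 4.414 / 1300.62 = 0.0033938 m/s


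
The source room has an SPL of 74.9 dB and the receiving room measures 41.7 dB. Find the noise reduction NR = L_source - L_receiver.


NR = L_source - L_receiver (difference between source and receiving room levels)
NR = 74.9 - 41.7 = 33.2 dB


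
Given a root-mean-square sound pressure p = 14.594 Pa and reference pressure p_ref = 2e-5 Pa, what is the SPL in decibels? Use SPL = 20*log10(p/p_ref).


p / p_ref = 14.594 / 2e-5 = 729700
SPL = 20 * log10(729700) = 117.26 dB


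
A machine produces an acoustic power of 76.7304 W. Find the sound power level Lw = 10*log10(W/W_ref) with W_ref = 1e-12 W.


W / W_ref = 76.7304 / 1e-12 = 7.67304e+13
Lw = 10 * log10(7.67304e+13) = 138.85 dB


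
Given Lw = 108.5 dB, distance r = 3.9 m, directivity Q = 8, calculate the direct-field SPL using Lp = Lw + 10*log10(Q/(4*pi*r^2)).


4*pi*r^2 = 4*pi*3.9^2 = 191.134 m^2
Q / (4*pi*r^2) = 8 / 191.134 = 0.0418555
Lp = 108.5 + 10*log10(0.0418555) = 94.718 dB


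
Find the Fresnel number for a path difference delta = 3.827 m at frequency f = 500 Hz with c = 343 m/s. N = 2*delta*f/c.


N = 2*delta*f/c = 2*delta/lambda, where lambda = c/f
lambda = 343 / 500 = 0.686 m
N = 2 * 3.827 / 0.686 = 11.157


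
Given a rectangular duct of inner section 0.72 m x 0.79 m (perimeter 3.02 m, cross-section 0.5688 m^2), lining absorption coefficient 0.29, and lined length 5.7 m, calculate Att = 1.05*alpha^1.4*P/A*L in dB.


alpha^1.4 = 0.29^1.4 = 0.176749
Attenuation rate = 1.05 * alpha^1.4 * P / A
= 1.05 * 0.176749 * 3.02 / 0.5688 = 0.985357 dB/m
Total Att = 0.985357 * 5.7 = 5.6165 dB


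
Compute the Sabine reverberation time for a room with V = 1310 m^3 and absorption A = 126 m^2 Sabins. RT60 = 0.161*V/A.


RT60 = 0.161 * 1310 / 126 = 1.6739 s


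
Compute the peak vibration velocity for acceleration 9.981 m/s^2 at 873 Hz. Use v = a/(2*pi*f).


omega = 2*pi*f = 2*pi*873 = 5485.22 rad/s
v = a / omega = 9.981 / 5485.22 = 0.0018196 m/s


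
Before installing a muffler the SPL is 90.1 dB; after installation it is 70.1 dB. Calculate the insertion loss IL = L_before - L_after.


Insertion loss = SPL without muffler - SPL with muffler
IL = 90.1 - 70.1 = 20 dB


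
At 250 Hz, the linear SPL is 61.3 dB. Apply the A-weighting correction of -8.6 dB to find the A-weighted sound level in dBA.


A-weighting table: 250 Hz -> -8.6 dB correction
SPL_A = SPL + correction = 61.3 + (-8.6) = 52.7 dBA


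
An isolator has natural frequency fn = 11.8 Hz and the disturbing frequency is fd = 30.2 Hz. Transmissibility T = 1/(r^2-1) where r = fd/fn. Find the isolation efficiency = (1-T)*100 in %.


r = 30.2 / 11.8 = 2.55932
r^2 - 1 = 2.55932^2 - 1 = 5.55012
T = 1/5.55012 = 0.180176
Efficiency = (1 - 0.180176)*100 = 81.982 %


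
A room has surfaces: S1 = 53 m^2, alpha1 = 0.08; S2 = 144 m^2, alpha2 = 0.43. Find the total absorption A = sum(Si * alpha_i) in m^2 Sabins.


53 * 0.08 = 4.24
144 * 0.43 = 61.92
A_total = 4.24 + 61.92 = 66.16 m^2


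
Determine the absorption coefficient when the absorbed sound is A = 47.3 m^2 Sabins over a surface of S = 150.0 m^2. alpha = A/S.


Absorption coefficient = absorbed power / incident power
alpha = A / S = 47.3 / 150.0 = 0.31533


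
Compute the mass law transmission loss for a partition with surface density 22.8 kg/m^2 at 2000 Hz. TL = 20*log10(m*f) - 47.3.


m * f = 22.8 * 2000 = 45600
20*log10(45600) = 93.1793 dB
TL = 93.1793 - 47.3 = 45.879 dB


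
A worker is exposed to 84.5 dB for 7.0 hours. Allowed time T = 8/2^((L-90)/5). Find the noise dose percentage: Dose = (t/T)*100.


T_allowed = 8 / 2^((84.5 - 90)/5) = 17.1484 hr
Dose = 7.0 / 17.1484 * 100 = 40.82 %


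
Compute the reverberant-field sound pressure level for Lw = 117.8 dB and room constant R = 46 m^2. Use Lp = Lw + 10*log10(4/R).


4/R = 4/46 = 0.0869565
Lp = 117.8 + 10*log10(0.0869565) = 107.19 dB


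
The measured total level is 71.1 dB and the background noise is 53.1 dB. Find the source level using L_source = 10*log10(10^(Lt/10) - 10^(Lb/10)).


10^(71.1/10) = 1.28825e+07
10^(53.1/10) = 204174
Difference = 1.28825e+07 - 204174 = 1.26783e+07
L_source = 10*log10(1.26783e+07) = 71.031 dB


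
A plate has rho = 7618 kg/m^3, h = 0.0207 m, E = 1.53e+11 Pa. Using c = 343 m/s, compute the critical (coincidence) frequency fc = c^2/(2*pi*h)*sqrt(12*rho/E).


12*rho/E = 12*7618/1.53e+11 = 5.9749e-07
sqrt(12*rho/E) = sqrt(5.9749e-07) = 0.000772975
c^2/(2*pi*h) = 343^2/(2*pi*0.0207) = 904561
fc = 904561 * 0.000772975 = 699.2 Hz


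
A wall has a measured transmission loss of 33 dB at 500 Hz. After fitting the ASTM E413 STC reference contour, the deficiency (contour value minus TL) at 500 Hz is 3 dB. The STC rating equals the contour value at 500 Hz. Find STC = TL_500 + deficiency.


By ASTM E413, STC = value of the fitted reference contour at 500 Hz.
Contour value at 500 Hz = TL_500 + deficiency = 33 + 3 = 36
STC = 36


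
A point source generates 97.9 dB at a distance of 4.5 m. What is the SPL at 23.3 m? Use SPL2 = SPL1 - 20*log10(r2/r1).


r2/r1 = 23.3/4.5 = 5.17778
Correction = 20*log10(5.17778) = 14.2829 dB
SPL2 = 97.9 - 14.2829 = 83.617 dB


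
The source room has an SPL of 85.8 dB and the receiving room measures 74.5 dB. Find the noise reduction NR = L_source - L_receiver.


NR = L_source - L_receiver (difference between source and receiving room levels)
NR = 85.8 - 74.5 = 11.3 dB


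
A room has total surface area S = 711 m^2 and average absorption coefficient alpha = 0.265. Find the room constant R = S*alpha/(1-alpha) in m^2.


R = 711 * 0.265 / (1 - 0.265) = 256.35 m^2


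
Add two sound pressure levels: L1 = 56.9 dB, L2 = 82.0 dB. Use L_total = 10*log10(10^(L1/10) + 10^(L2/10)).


10^(56.9/10) = 489779
10^(82.0/10) = 1.58489e+08
Sum = 489779 + 1.58489e+08 = 1.58979e+08
L_total = 10*log10(1.58979e+08) = 82.013 dB


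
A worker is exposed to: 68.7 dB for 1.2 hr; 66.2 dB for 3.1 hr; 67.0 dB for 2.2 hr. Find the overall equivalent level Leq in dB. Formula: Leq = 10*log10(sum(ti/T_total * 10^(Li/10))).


T_total = 1.2 + 3.1 + 2.2 = 6.5 hr
(1.2/6.5) * 10^(68.7/10) = 1.36857e+06
(3.1/6.5) * 10^(66.2/10) = 1.98815e+06
(2.2/6.5) * 10^(67.0/10) = 1.69633e+06
Sum = 1.36857e+06 + 1.98815e+06 + 1.69633e+06 = 5.05305e+06
Leq = 10*log10(5.05305e+06) = 67.036 dB


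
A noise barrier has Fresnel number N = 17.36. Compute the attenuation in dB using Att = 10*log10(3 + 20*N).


3 + 20*N = 3 + 20*17.36 = 350.2
Att = 10*log10(350.2) = 25.443 dB


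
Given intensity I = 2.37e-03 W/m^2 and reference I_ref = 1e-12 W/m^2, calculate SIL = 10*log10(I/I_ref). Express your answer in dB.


I / I_ref = 2.37e-03 / 1e-12 = 2.37e+09
SIL = 10 * log10(2.37e+09) = 93.747 dB


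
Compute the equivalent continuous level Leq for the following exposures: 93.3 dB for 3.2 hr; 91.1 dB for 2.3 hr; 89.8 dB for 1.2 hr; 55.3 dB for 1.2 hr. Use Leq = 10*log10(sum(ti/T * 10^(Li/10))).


T_total = 3.2 + 2.3 + 1.2 + 1.2 = 7.9 hr
(3.2/7.9) * 10^(93.3/10) = 8.6601e+08
(2.3/7.9) * 10^(91.1/10) = 3.7506e+08
(1.2/7.9) * 10^(89.8/10) = 1.45062e+08
(1.2/7.9) * 10^(55.3/10) = 51470
Sum = 8.6601e+08 + 3.7506e+08 + 1.45062e+08 + 51470 = 1.38618e+09
Leq = 10*log10(1.38618e+09) = 91.418 dB


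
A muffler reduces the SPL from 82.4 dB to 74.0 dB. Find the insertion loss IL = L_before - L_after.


Insertion loss = SPL without muffler - SPL with muffler
IL = 82.4 - 74.0 = 8.4 dB


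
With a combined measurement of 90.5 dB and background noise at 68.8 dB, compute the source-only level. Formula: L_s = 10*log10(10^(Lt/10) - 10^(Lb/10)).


10^(90.5/10) = 1.12202e+09
10^(68.8/10) = 7.58578e+06
Difference = 1.12202e+09 - 7.58578e+06 = 1.11443e+09
L_source = 10*log10(1.11443e+09) = 90.471 dB


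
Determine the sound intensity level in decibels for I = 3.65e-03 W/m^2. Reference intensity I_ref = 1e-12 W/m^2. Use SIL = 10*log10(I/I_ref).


I / I_ref = 3.65e-03 / 1e-12 = 3.65e+09
SIL = 10 * log10(3.65e+09) = 95.623 dB


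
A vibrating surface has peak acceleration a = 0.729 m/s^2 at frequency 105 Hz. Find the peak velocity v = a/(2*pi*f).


omega = 2*pi*f = 2*pi*105 = 659.734 rad/s
v = a / omega = 0.729 / 659.734 = 0.001105 m/s


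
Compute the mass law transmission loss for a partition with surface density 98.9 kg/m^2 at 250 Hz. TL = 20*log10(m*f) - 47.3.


m * f = 98.9 * 250 = 24725
20*log10(24725) = 87.8627 dB
TL = 87.8627 - 47.3 = 40.563 dB


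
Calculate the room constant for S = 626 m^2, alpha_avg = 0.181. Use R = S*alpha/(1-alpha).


R = 626 * 0.181 / (1 - 0.181) = 138.35 m^2


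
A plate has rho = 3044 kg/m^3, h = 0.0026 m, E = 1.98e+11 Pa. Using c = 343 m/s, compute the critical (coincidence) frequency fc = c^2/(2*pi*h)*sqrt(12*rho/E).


12*rho/E = 12*3044/1.98e+11 = 1.84485e-07
sqrt(12*rho/E) = sqrt(1.84485e-07) = 0.000429517
c^2/(2*pi*h) = 343^2/(2*pi*0.0026) = 7.2017e+06
fc = 7.2017e+06 * 0.000429517 = 3093.3 Hz


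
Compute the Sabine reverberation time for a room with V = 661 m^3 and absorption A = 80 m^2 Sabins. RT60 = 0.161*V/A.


RT60 = 0.161 * 661 / 80 = 1.3303 s
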